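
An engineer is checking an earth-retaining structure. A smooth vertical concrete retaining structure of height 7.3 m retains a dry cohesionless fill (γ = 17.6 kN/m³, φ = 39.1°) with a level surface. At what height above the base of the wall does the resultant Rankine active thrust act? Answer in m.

2.43 m

K_a = 0.2265.
The pressure distribution is triangular, so the resultant acts at H/3 above the base = 7.3/3 = 2.433 m.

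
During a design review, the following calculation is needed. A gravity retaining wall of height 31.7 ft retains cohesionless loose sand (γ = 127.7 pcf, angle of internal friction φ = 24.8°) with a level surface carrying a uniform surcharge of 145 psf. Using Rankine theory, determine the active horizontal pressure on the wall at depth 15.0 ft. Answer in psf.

K_a = (1 − sin φ)/(1 + sin φ) = 0.4090.
σ_v = γz + q = 127.7 × 15.0 + 145 = 2060 psf.
σ_h = K_a σ_v = 0.4090 × 2060 = 842.7 psf.

843 psf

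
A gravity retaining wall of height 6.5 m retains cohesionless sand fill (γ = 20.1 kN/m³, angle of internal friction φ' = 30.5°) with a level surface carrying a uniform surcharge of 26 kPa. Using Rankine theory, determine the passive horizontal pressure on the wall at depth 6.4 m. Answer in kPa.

K_p = (1 + sin φ)/(1 − sin φ) = 3.061.
σ_v = γz + q = 20.1 × 6.4 + 26 = 154.6 kPa.
σ_h = K_p σ_v = 3.061 × 154.6 = 473.4 kPa.

473 kPa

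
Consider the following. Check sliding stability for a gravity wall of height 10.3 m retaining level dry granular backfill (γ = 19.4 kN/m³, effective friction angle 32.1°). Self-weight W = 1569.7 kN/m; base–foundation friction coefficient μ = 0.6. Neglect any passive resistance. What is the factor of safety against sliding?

2.99

K_a = tan²(45° − 32.1°/2) = 0.3060.
P_a = ½K_aγH² = 0.5×0.3060×19.4×10.3² = 314.9 kN/m, acting at H/3 = 3.433 m above the base.
FS_sliding = μW / P_a = 0.6×1569.7 / 314.9 = 2.991.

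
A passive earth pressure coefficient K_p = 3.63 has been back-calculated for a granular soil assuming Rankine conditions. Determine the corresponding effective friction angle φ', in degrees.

34.6°

K_p = (1+sin φ)/(1−sin φ) ⇒ sin φ = (K_p − 1)/(K_p + 1) = 0.5680.
φ = arcsin(0.5680) = 34.61°.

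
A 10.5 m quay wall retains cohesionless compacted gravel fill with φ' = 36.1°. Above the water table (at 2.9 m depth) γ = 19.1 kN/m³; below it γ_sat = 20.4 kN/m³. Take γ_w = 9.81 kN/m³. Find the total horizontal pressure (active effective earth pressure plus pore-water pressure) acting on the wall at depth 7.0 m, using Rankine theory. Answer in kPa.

65.8 kPa

K_a = (1 − sin φ)/(1 + sin φ) = 0.2585.
γ' = 20.4 − 9.81 = 10.59 kN/m³.
Effective vertical stress at 7.0 m: σ'_v = 19.1×2.9 + 10.59×4.10 = 98.81 kPa.
σ'_h = K_a σ'_v = 0.2585 × 98.81 = 25.54 kPa; u = γ_w × 4.10 = 40.22 kPa.
Total σ_h = 25.54 + 40.22 = 65.76 kPa.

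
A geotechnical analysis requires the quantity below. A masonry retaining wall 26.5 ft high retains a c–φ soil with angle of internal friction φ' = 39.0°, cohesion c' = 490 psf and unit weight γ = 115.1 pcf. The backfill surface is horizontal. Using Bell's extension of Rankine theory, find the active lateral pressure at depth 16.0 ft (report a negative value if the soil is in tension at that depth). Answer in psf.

K_a = (1 − sin φ)/(1 + sin φ) = 0.2275.
σ_a = K_a γ z − 2c√K_a = 0.2275×115.1×16.0 − 2×490×0.4770 = -48.46 psf.

-48.5 psf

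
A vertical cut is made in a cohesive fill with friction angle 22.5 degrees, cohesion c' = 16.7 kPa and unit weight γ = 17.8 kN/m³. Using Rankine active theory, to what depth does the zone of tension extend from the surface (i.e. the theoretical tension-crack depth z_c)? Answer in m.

2.81 m

K_a = tan²(45° − 22.5°/2) = 0.4465; √K_a = 0.6682.
The active pressure is zero where K_a γ z = 2c√K_a, so z_c = 2c/(γ√K_a) = 2×16.7/(17.8×0.6682) = 2.808 m.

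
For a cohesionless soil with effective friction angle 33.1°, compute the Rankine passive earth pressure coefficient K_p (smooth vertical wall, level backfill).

K_p = (1 + sin φ)/(1 − sin φ) = tan²(45° + 33.1°/2) = 3.406.

3.41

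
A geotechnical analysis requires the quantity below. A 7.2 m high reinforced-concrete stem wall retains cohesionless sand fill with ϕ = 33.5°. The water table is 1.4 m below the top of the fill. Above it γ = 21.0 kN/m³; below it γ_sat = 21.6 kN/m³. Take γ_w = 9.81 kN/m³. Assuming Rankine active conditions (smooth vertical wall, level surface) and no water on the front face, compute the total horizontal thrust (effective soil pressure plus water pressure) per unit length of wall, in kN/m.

K_a = tan²(45° − φ/2) = 0.2887.
γ' = 21.6 − 9.81 = 11.79 kN/m³. Depth below WT = 5.8 m.
σ'_h at WT = K_a γ d_w = 8.488 kPa; at base = 8.488 + K_a γ' × 5.8 = 28.23 kPa.
P₁ (0–1.4 m) = ½×8.488×1.4 = 5.942. P₂ (1.4–7.2 m) = ½(8.488+28.23)×5.8 = 106.5.
P_w = ½ γ_w h₂² = 0.5×9.81×5.8² = 165.0. Total = 5.942+106.5+165.0 = 277.4 kN/m.

277 kN/m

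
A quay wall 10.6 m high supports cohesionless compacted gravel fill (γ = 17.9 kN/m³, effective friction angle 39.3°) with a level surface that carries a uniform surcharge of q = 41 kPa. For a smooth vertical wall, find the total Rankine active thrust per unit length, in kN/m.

323 kN/m

K_a = tan²(45° − φ/2) = 0.2245.
Soil triangle: ½ K_a γ H² = 0.5×0.2245×17.9×10.6² = 225.7 kN/m.
Surcharge rectangle: K_a q H = 0.2245×41×10.6 = 97.55 kN/m.
Total = 225.7 + 97.55 = 323.3 kN/m.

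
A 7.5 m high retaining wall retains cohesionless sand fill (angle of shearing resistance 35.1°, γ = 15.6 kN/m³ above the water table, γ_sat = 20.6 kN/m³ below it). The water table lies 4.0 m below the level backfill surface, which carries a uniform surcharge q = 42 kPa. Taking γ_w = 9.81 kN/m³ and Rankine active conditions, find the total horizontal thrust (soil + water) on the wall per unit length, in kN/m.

K_a = tan²(45° − φ/2) = 0.2698.
γ' = 20.6 − 9.81 = 10.79 kN/m³. h₂ = H − d_w = 3.5 m.
σ'_h: at surface K_a·q = 11.33; at WT K_a(q+γd_w) = 28.17; at base K_a(q+γd_w+γ'h₂) = 38.36 kPa.
P₁ = ½(11.33+28.17)×4.0 = 79.01; P₂ = ½(28.17+38.36)×3.5 = 116.4; P_w = ½γ_w h₂² = 60.09.
Total = 79.01+116.4+60.09 = 255.5 kN/m.

256 kN/m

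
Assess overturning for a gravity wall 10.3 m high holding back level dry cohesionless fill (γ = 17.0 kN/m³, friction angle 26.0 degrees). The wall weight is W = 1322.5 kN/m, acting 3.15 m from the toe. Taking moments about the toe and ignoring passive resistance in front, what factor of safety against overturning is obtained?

K_a = tan²(45° − 26.0°/2) = 0.3905.
P_a = ½K_aγH² = 0.5×0.3905×17.0×10.3² = 352.1 kN/m, acting at H/3 = 3.433 m above the base.
Overturning moment M_o = P_a × H/3 = 352.1 × 3.433 = 1209.
Resisting moment M_r = W × 3.15 = 1322.5 × 3.15 = 4166.
FS_overturning = M_r/M_o = 4166/1209 = 3.446.

3.45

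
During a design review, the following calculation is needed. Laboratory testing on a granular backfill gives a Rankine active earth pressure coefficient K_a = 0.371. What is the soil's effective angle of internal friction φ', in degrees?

27.3°

K_a = tan²(45° − φ/2) ⇒ 45° − φ/2 = arctan(√0.371) = 31.35°.
φ = 2(45° − 31.35°) = 27.31°.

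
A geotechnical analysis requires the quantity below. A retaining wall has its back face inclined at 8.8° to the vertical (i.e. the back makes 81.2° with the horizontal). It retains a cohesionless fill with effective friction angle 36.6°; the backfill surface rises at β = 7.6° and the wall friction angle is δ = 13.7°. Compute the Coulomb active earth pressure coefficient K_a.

K_a = sin²(α+φ) / [sin²α · sin(α−δ) · (1 + √{sin(φ+δ)sin(φ−β) / (sin(α−δ)sin(α+β))})²].
With α = 81.2°, φ = 36.6°, δ = 13.7°, β = 7.6°: K_a = 0.3242.

0.324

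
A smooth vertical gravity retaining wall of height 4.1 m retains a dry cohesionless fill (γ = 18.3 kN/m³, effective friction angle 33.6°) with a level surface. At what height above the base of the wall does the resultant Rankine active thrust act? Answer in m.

1.37 m

K_a = 0.2875.
The pressure distribution is triangular, so the resultant acts at H/3 above the base = 4.1/3 = 1.367 m.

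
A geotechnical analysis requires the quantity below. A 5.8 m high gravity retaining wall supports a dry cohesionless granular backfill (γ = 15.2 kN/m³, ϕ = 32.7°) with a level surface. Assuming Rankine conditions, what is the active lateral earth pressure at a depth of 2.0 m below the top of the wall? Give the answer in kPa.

K_a = (1 − sin φ)/(1 + sin φ) = 0.2985.
σ_h = K_a γ z = 0.2985 × 15.2 × 2.0 = 9.074 kPa.

9.07 kPa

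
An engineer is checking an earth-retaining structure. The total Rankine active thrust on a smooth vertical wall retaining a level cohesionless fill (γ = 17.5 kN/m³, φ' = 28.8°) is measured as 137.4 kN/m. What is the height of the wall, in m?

K_a = 0.3498. P_a = ½ K_a γ H² ⇒ H = √(2P_a/(K_a γ)).
H = √(2×137.4/(0.3498×17.5)) = 6.701 m.

6.70 m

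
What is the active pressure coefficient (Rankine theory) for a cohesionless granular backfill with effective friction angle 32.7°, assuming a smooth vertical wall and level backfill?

K_a = (1 − sin φ)/(1 + sin φ) = (1 − sin 32.7°)/(1 + sin 32.7°) = 0.2985.

0.298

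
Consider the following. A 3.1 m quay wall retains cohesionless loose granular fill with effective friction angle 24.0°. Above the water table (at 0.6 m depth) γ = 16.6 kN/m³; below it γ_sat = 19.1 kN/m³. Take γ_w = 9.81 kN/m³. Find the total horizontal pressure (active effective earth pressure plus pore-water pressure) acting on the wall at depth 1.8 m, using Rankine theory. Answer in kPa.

20.7 kPa

K_a = (1 − sin φ)/(1 + sin φ) = 0.4217.
γ' = 19.1 − 9.81 = 9.290 kN/m³.
Effective vertical stress at 1.8 m: σ'_v = 16.6×0.6 + 9.290×1.20 = 21.11 kPa.
σ'_h = K_a σ'_v = 0.4217 × 21.11 = 8.902 kPa; u = γ_w × 1.20 = 11.77 kPa.
Total σ_h = 8.902 + 11.77 = 20.67 kPa.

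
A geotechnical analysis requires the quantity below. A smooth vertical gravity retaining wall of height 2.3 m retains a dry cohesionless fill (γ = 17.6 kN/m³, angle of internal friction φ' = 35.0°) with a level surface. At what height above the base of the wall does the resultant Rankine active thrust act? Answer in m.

K_a = 0.2710.
The pressure distribution is triangular, so the resultant acts at H/3 above the base = 2.3/3 = 0.7667 m.

0.767 m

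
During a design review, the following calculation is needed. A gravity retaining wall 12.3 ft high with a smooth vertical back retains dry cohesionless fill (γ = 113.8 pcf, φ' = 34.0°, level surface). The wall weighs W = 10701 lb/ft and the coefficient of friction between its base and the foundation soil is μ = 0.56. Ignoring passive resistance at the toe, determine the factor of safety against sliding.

K_a = tan²(45° − 34.0°/2) = 0.2827.
P_a = ½K_aγH² = 0.5×0.2827×113.8×12.3² = 2434 lb/ft, acting at H/3 = 4.100 ft above the base.
FS_sliding = μW / P_a = 0.56×10701 / 2434 = 2.462.

2.46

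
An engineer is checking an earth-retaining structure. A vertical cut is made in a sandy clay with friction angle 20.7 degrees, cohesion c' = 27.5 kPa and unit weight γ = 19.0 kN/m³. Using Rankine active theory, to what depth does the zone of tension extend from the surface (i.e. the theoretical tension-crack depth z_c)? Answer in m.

4.19 m

K_a = tan²(45° − 20.7°/2) = 0.4777; √K_a = 0.6911.
The active pressure is zero where K_a γ z = 2c√K_a, so z_c = 2c/(γ√K_a) = 2×27.5/(19.0×0.6911) = 4.188 m.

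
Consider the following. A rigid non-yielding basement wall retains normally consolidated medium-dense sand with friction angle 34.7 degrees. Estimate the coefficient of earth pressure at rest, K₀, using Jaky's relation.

0.431

K₀ = 1 − sin φ' = 1 − sin 34.7° = 0.4307.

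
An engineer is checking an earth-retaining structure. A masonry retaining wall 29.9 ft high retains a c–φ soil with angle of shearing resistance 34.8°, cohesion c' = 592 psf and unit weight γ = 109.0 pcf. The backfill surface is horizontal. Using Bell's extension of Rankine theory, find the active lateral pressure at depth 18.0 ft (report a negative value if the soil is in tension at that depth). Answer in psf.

K_a = (1 − sin φ)/(1 + sin φ) = 0.2733.
σ_a = K_a γ z − 2c√K_a = 0.2733×109.0×18.0 − 2×592×0.5228 = -82.75 psf.

-82.8 psf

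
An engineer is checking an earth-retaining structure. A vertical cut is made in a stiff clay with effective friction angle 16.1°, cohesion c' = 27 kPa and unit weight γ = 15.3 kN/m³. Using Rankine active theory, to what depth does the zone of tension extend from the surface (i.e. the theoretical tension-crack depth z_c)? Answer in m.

4.69 m

K_a = tan²(45° − 16.1°/2) = 0.5658; √K_a = 0.7522.
The active pressure is zero where K_a γ z = 2c√K_a, so z_c = 2c/(γ√K_a) = 2×27/(15.3×0.7522) = 4.692 m.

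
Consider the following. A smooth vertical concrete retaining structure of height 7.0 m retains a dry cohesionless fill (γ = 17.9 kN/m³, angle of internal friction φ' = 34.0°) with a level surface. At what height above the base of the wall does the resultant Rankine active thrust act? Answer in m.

2.33 m

K_a = 0.2827.
The pressure distribution is triangular, so the resultant acts at H/3 above the base = 7.0/3 = 2.333 m.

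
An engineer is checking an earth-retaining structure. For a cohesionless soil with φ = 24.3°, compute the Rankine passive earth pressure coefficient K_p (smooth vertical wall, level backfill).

K_p = (1 + sin φ)/(1 − sin φ) = tan²(45° + 24.3°/2) = 2.399.

2.40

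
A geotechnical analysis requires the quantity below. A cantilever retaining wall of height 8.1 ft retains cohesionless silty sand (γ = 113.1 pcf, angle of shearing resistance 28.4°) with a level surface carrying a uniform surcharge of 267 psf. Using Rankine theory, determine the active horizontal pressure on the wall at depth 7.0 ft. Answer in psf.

K_a = (1 − sin φ)/(1 + sin φ) = 0.3554.
σ_v = γz + q = 113.1 × 7.0 + 267 = 1059 psf.
σ_h = K_a σ_v = 0.3554 × 1059 = 376.2 psf.

376 psf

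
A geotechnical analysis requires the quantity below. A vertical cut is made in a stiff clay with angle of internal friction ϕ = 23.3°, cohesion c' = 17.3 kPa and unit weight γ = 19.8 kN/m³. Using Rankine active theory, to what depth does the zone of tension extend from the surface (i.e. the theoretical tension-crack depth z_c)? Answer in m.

2.66 m

K_a = tan²(45° − 23.3°/2) = 0.4331; √K_a = 0.6581.
The active pressure is zero where K_a γ z = 2c√K_a, so z_c = 2c/(γ√K_a) = 2×17.3/(19.8×0.6581) = 2.655 m.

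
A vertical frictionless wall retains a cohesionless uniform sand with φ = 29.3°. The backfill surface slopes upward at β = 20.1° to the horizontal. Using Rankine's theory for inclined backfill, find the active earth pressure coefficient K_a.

0.431

K_a = cos β · (cos β − √(cos²β − cos²φ)) / (cos β + √(cos²β − cos²φ)).
cos β = 0.9391, cos φ = 0.8721, √(cos²β − cos²φ) = 0.3484.
K_a = 0.9391 × (0.9391 − 0.3484)/(0.9391 + 0.3484) = 0.4308.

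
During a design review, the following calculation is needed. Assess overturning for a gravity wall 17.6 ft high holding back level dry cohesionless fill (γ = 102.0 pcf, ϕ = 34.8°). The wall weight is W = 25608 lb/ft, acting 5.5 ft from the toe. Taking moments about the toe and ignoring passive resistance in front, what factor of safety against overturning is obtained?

K_a = tan²(45° − 34.8°/2) = 0.2733.
P_a = ½K_aγH² = 0.5×0.2733×102.0×17.6² = 4318 lb/ft, acting at H/3 = 5.867 ft above the base.
Overturning moment M_o = P_a × H/3 = 4318 × 5.867 = 25330.
Resisting moment M_r = W × 5.5 = 25608 × 5.5 = 140800.
FS_overturning = M_r/M_o = 140800/25330 = 5.560.

5.56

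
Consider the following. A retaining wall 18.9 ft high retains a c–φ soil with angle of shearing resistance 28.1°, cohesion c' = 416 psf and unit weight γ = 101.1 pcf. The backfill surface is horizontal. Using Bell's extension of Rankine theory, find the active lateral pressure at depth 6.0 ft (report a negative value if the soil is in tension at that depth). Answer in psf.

K_a = (1 − sin φ)/(1 + sin φ) = 0.3596.
σ_a = K_a γ z − 2c√K_a = 0.3596×101.1×6.0 − 2×416×0.5997 = -280.8 psf.

-281 psf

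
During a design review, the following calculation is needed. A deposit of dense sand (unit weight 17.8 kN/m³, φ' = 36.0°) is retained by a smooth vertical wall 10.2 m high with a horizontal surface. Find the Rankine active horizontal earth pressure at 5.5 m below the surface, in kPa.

K_a = (1 − sin φ)/(1 + sin φ) = 0.2596.
σ_h = K_a γ z = 0.2596 × 17.8 × 5.5 = 25.42 kPa.

25.4 kPa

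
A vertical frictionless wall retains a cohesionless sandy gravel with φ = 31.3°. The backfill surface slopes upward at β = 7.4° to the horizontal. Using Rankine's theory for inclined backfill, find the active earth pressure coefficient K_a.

K_a = cos β · (cos β − √(cos²β − cos²φ)) / (cos β + √(cos²β − cos²φ)).
cos β = 0.9917, cos φ = 0.8545, √(cos²β − cos²φ) = 0.5033.
K_a = 0.9917 × (0.9917 − 0.5033)/(0.9917 + 0.5033) = 0.3240.

0.324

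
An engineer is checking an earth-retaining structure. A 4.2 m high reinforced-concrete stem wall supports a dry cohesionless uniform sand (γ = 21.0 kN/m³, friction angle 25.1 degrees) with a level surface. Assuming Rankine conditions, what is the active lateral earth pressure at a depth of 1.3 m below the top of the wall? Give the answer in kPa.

11.0 kPa

K_a = (1 − sin φ)/(1 + sin φ) = 0.4043.
σ_h = K_a γ z = 0.4043 × 21.0 × 1.3 = 11.04 kPa.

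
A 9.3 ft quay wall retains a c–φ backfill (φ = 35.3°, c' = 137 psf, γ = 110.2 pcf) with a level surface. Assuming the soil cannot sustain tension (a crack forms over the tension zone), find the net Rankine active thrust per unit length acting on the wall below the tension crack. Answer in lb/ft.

298 lb/ft

K_a = 0.2675; √K_a = 0.5172.
Tension-crack depth z_c = 2c/(γ√K_a) = 2×137/(110.2×0.5172) = 4.807 ft.
σ_a at base = K_a γ H − 2c√K_a = 0.2675×110.2×9.3 − 2×137×0.5172 = 132.5 psf.
P_a = ½ × 132.5 × (H − z_c) = 0.5×132.5×4.493 = 297.6 lb/ft.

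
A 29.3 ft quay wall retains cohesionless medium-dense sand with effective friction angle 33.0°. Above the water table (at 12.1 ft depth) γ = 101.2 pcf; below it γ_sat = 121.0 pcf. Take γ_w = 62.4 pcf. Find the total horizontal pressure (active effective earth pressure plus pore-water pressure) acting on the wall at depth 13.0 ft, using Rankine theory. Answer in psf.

433 psf

K_a = (1 − sin φ)/(1 + sin φ) = 0.2948.
γ' = 121.0 − 62.4 = 58.60 pcf.
Effective vertical stress at 13.0 ft: σ'_v = 101.2×12.1 + 58.60×0.900 = 1277 psf.
σ'_h = K_a σ'_v = 0.2948 × 1277 = 376.5 psf; u = γ_w × 0.900 = 56.16 psf.
Total σ_h = 376.5 + 56.16 = 432.7 psf.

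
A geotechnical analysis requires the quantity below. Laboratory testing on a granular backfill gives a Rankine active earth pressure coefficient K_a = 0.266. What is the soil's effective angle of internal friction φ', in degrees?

K_a = tan²(45° − φ/2) ⇒ 45° − φ/2 = arctan(√0.266) = 27.28°.
φ = 2(45° − 27.28°) = 35.43°.

35.4°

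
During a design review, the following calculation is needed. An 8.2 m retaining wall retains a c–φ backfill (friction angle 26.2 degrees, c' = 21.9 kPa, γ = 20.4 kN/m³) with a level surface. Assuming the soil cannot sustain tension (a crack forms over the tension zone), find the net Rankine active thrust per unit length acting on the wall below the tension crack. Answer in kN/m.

K_a = 0.3874; √K_a = 0.6224.
Tension-crack depth z_c = 2c/(γ√K_a) = 2×21.9/(20.4×0.6224) = 3.449 m.
σ_a at base = K_a γ H − 2c√K_a = 0.3874×20.4×8.2 − 2×21.9×0.6224 = 37.55 kPa.
P_a = ½ × 37.55 × (H − z_c) = 0.5×37.55×4.751 = 89.19 kN/m.

89.2 kN/m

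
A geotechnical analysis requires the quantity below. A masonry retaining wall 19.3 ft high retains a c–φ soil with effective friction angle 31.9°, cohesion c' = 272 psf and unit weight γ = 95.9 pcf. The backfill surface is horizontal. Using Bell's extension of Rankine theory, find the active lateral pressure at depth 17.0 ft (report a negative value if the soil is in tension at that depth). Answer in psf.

K_a = (1 − sin φ)/(1 + sin φ) = 0.3085.
σ_a = K_a γ z − 2c√K_a = 0.3085×95.9×17.0 − 2×272×0.5555 = 200.8 psf.

201 psf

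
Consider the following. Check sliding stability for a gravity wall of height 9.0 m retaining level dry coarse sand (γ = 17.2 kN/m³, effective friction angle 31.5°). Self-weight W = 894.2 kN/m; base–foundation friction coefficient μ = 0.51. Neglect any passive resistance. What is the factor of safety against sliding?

K_a = tan²(45° − 31.5°/2) = 0.3136.
P_a = ½K_aγH² = 0.5×0.3136×17.2×9.0² = 218.5 kN/m, acting at H/3 = 3.000 m above the base.
FS_sliding = μW / P_a = 0.51×894.2 / 218.5 = 2.087.

2.09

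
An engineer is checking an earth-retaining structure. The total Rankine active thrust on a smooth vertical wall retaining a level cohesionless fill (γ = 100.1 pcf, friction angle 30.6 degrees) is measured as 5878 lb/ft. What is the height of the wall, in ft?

K_a = 0.3253. P_a = ½ K_a γ H² ⇒ H = √(2P_a/(K_a γ)).
H = √(2×5878/(0.3253×100.1)) = 19.00 ft.

19.0 ft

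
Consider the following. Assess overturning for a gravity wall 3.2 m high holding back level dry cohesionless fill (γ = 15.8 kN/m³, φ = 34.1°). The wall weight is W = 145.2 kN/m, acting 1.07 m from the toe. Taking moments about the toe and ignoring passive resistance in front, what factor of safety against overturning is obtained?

K_a = tan²(45° − 34.1°/2) = 0.2815.
P_a = ½K_aγH² = 0.5×0.2815×15.8×3.2² = 22.77 kN/m, acting at H/3 = 1.067 m above the base.
Overturning moment M_o = P_a × H/3 = 22.77 × 1.067 = 24.29.
Resisting moment M_r = W × 1.07 = 145.2 × 1.07 = 155.4.
FS_overturning = M_r/M_o = 155.4/24.29 = 6.396.

6.40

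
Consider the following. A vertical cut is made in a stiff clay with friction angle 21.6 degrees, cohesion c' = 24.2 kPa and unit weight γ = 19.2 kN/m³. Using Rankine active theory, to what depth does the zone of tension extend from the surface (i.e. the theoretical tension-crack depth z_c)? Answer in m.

K_a = tan²(45° − 21.6°/2) = 0.4619; √K_a = 0.6796.
The active pressure is zero where K_a γ z = 2c√K_a, so z_c = 2c/(γ√K_a) = 2×24.2/(19.2×0.6796) = 3.709 m.

3.71 m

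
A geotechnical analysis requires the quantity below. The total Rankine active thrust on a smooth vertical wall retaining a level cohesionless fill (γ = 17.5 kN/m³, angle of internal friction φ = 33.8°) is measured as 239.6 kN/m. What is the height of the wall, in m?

K_a = 0.2851. P_a = ½ K_a γ H² ⇒ H = √(2P_a/(K_a γ)).
H = √(2×239.6/(0.2851×17.5)) = 9.800 m.

9.80 m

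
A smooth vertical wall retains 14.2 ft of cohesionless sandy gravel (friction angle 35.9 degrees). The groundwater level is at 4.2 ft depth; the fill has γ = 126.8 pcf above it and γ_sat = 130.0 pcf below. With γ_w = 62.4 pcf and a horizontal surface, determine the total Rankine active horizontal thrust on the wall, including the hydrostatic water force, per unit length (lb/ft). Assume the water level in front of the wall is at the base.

5680 lb/ft

K_a = tan²(45° − φ/2) = 0.2607.
γ' = 130.0 − 62.4 = 67.60 pcf. Depth below WT = 10.0 ft.
σ'_h at WT = K_a γ d_w = 138.9 psf; at base = 138.9 + K_a γ' × 10.0 = 315.1 psf.
P₁ (0–4.2 ft) = ½×138.9×4.2 = 291.6. P₂ (4.2–14.2 ft) = ½(138.9+315.1)×10.0 = 2270.
P_w = ½ γ_w h₂² = 0.5×62.4×10.0² = 3120. Total = 291.6+2270+3120 = 5681 lb/ft.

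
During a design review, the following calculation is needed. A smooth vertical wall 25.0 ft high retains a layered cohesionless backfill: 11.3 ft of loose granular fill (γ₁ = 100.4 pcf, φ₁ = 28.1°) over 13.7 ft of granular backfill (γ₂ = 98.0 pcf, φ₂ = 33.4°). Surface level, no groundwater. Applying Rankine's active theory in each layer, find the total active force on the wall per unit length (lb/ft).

K_a1 = tan²(45°−28.1°/2) = 0.3596; K_a2 = tan²(45°−33.4°/2) = 0.2899.
Layer 1: σ at base = K_a1 γ₁ h₁ = 408.0 psf; P₁ = ½×408.0×11.3 = 2305.
Layer 2: σ_v at top = γ₁h₁ = 1135; σ_h top = K_a2×1135 = 328.9; σ_h base = K_a2×(1135+98.0×13.7) = 718.2.
P₂ = ½(328.9+718.2)×13.7 = 7173. Total P_a = 2305+7173 = 9478 lb/ft.

9480 lb/ft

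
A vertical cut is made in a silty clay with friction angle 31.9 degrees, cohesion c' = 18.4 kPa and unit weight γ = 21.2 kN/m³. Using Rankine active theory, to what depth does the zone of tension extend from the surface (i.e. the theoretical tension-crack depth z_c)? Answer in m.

3.13 m

K_a = tan²(45° − 31.9°/2) = 0.3085; √K_a = 0.5555.
The active pressure is zero where K_a γ z = 2c√K_a, so z_c = 2c/(γ√K_a) = 2×18.4/(21.2×0.5555) = 3.125 m.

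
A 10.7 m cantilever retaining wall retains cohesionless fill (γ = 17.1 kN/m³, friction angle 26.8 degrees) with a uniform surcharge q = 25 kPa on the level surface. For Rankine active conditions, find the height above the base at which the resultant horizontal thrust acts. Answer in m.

3.95 m

K_a = 0.3785.
Triangular part P₁ = ½K_aγH² = 370.5 at H/3 = 3.567 m; rectangular part P₂ = K_a q H = 101.2 at H/2 = 5.350 m.
ȳ = (P₁·3.567 + P₂·5.350)/(P₁+P₂) = 3.949 m.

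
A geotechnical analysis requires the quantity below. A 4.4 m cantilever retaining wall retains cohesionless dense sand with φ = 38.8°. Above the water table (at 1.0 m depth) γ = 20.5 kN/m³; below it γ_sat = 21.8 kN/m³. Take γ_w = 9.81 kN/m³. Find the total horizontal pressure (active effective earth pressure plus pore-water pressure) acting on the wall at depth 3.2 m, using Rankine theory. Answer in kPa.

32.3 kPa

K_a = (1 − sin φ)/(1 + sin φ) = 0.2296.
γ' = 21.8 − 9.81 = 11.99 kN/m³.
Effective vertical stress at 3.2 m: σ'_v = 20.5×1.0 + 11.99×2.20 = 46.88 kPa.
σ'_h = K_a σ'_v = 0.2296 × 46.88 = 10.76 kPa; u = γ_w × 2.20 = 21.58 kPa.
Total σ_h = 10.76 + 21.58 = 32.34 kPa.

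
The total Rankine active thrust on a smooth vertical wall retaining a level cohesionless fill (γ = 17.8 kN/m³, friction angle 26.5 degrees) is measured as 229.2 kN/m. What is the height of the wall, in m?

K_a = 0.3829. P_a = ½ K_a γ H² ⇒ H = √(2P_a/(K_a γ)).
H = √(2×229.2/(0.3829×17.8)) = 8.201 m.

8.20 m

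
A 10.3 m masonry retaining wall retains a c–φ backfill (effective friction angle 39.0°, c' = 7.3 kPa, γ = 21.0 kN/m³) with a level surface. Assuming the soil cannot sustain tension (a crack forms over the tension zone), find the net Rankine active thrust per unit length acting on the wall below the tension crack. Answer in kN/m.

K_a = 0.2275; √K_a = 0.4770.
Tension-crack depth z_c = 2c/(γ√K_a) = 2×7.3/(21.0×0.4770) = 1.458 m.
σ_a at base = K_a γ H − 2c√K_a = 0.2275×21.0×10.3 − 2×7.3×0.4770 = 42.25 kPa.
P_a = ½ × 42.25 × (H − z_c) = 0.5×42.25×8.842 = 186.8 kN/m.

187 kN/m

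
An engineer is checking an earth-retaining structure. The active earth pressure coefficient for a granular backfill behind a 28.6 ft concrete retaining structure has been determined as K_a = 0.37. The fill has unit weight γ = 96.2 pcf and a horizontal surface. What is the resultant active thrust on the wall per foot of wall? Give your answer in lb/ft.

14600 lb/ft

P = ½ K_a γ H² = 0.5 × 0.37 × 96.2 × 28.6² = 14560 lb/ft.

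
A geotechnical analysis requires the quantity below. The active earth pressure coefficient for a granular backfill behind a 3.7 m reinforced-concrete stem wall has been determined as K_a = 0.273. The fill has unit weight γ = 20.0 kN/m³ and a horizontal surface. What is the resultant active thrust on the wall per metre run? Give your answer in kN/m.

P = ½ K_a γ H² = 0.5 × 0.273 × 20.0 × 3.7² = 37.37 kN/m.

37.4 kN/m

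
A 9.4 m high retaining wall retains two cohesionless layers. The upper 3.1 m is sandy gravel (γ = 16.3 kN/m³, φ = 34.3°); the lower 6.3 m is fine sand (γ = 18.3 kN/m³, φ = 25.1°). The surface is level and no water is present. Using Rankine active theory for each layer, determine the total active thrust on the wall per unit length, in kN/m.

297 kN/m

K_a1 = tan²(45°−34.3°/2) = 0.2792; K_a2 = tan²(45°−25.1°/2) = 0.4043.
Layer 1: σ at base = K_a1 γ₁ h₁ = 14.11 kPa; P₁ = ½×14.11×3.1 = 21.86.
Layer 2: σ_v at top = γ₁h₁ = 50.53; σ_h top = K_a2×50.53 = 20.43; σ_h base = K_a2×(50.53+18.3×6.3) = 67.04.
P₂ = ½(20.43+67.04)×6.3 = 275.5. Total P_a = 21.86+275.5 = 297.4 kN/m.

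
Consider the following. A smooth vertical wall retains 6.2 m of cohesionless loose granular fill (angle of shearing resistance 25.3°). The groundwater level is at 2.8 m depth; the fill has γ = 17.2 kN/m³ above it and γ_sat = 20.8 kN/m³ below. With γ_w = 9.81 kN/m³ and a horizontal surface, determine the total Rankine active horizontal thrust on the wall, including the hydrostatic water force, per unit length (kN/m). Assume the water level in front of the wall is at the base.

175 kN/m

K_a = tan²(45° − φ/2) = 0.4012.
γ' = 20.8 − 9.81 = 10.99 kN/m³. Depth below WT = 3.4 m.
σ'_h at WT = K_a γ d_w = 19.32 kPa; at base = 19.32 + K_a γ' × 3.4 = 34.31 kPa.
P₁ (0–2.8 m) = ½×19.32×2.8 = 27.05. P₂ (2.8–6.2 m) = ½(19.32+34.31)×3.4 = 91.18.
P_w = ½ γ_w h₂² = 0.5×9.81×3.4² = 56.70. Total = 27.05+91.18+56.70 = 174.9 kN/m.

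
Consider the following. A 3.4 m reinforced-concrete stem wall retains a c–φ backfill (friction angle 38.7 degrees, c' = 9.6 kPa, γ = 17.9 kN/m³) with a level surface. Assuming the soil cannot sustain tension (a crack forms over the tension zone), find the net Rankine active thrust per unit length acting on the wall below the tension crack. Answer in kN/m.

K_a = 0.2306; √K_a = 0.4802.
Tension-crack depth z_c = 2c/(γ√K_a) = 2×9.6/(17.9×0.4802) = 2.234 m.
σ_a at base = K_a γ H − 2c√K_a = 0.2306×17.9×3.4 − 2×9.6×0.4802 = 4.814 kPa.
P_a = ½ × 4.814 × (H − z_c) = 0.5×4.814×1.166 = 2.807 kN/m.

2.81 kN/m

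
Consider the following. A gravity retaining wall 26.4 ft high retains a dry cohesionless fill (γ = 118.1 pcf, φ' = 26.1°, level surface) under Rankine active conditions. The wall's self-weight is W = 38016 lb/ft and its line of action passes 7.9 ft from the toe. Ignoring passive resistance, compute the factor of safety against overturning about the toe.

2.13

K_a = tan²(45° − 26.1°/2) = 0.3889.
P_a = ½K_aγH² = 0.5×0.3889×118.1×26.4² = 16010 lb/ft, acting at H/3 = 8.800 ft above the base.
Overturning moment M_o = P_a × H/3 = 16010 × 8.800 = 140900.
Resisting moment M_r = W × 7.9 = 38016 × 7.9 = 300300.
FS_overturning = M_r/M_o = 300300/140900 = 2.132.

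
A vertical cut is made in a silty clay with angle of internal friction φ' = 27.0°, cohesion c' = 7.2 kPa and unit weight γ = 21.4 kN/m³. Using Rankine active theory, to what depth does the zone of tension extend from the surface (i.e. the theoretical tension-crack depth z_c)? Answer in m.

1.10 m

K_a = tan²(45° − 27.0°/2) = 0.3755; √K_a = 0.6128.
The active pressure is zero where K_a γ z = 2c√K_a, so z_c = 2c/(γ√K_a) = 2×7.2/(21.4×0.6128) = 1.098 m.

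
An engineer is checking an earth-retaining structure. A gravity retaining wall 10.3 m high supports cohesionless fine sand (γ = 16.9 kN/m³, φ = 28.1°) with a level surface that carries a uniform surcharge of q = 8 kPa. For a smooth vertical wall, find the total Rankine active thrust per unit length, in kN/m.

K_a = tan²(45° − φ/2) = 0.3596.
Soil triangle: ½ K_a γ H² = 0.5×0.3596×16.9×10.3² = 322.4 kN/m.
Surcharge rectangle: K_a q H = 0.3596×8×10.3 = 29.63 kN/m.
Total = 322.4 + 29.63 = 352.0 kN/m.

352 kN/m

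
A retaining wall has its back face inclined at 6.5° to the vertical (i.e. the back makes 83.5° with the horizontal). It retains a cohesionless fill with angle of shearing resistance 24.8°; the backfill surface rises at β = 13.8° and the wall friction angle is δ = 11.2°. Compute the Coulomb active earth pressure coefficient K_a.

K_a = sin²(α+φ) / [sin²α · sin(α−δ) · (1 + √{sin(φ+δ)sin(φ−β) / (sin(α−δ)sin(α+β))})²].
With α = 83.5°, φ = 24.8°, δ = 11.2°, β = 13.8°: K_a = 0.5302.

0.530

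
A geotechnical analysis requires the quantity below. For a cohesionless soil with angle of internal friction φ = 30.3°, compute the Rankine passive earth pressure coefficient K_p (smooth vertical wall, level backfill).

3.04

K_p = (1 + sin φ)/(1 − sin φ) = tan²(45° + 30.3°/2) = 3.037.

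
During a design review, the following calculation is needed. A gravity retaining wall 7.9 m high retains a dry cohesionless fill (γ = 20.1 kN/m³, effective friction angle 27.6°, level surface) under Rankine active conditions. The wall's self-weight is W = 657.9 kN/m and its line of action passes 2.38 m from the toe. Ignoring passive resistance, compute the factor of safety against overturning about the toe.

K_a = tan²(45° − 27.6°/2) = 0.3668.
P_a = ½K_aγH² = 0.5×0.3668×20.1×7.9² = 230.1 kN/m, acting at H/3 = 2.633 m above the base.
Overturning moment M_o = P_a × H/3 = 230.1 × 2.633 = 605.8.
Resisting moment M_r = W × 2.38 = 657.9 × 2.38 = 1566.
FS_overturning = M_r/M_o = 1566/605.8 = 2.585.

2.58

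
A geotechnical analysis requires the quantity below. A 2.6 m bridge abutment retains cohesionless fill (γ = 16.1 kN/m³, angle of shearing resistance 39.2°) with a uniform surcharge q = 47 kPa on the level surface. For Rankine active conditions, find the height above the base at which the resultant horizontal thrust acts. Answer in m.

1.17 m

K_a = 0.2255.
Triangular part P₁ = ½K_aγH² = 12.27 at H/3 = 0.8667 m; rectangular part P₂ = K_a q H = 27.55 at H/2 = 1.300 m.
ȳ = (P₁·0.8667 + P₂·1.300)/(P₁+P₂) = 1.166 m.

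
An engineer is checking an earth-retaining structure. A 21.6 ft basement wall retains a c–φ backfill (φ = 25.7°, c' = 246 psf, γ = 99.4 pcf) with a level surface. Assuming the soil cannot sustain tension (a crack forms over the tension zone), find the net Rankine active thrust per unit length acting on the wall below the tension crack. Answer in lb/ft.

K_a = 0.3950; √K_a = 0.6285.
Tension-crack depth z_c = 2c/(γ√K_a) = 2×246/(99.4×0.6285) = 7.875 ft.
σ_a at base = K_a γ H − 2c√K_a = 0.3950×99.4×21.6 − 2×246×0.6285 = 538.9 psf.
P_a = ½ × 538.9 × (H − z_c) = 0.5×538.9×13.72 = 3698 lb/ft.

3700 lb/ft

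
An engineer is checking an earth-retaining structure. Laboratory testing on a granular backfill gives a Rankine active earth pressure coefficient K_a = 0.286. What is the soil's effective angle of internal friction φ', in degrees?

K_a = tan²(45° − φ/2) ⇒ 45° − φ/2 = arctan(√0.286) = 28.14°.
φ = 2(45° − 28.14°) = 33.73°.

33.7°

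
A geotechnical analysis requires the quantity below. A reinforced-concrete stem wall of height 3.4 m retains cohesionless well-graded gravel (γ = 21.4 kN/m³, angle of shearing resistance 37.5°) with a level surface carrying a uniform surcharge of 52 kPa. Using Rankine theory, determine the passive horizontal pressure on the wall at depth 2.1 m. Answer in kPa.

399 kPa

K_p = (1 + sin φ)/(1 − sin φ) = 4.112.
σ_v = γz + q = 21.4 × 2.1 + 52 = 96.94 kPa.
σ_h = K_p σ_v = 4.112 × 96.94 = 398.6 kPa.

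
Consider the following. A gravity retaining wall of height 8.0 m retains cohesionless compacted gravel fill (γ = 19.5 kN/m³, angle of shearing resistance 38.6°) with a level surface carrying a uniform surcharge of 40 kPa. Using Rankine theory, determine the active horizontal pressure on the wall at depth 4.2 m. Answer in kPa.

28.2 kPa

K_a = (1 − sin φ)/(1 + sin φ) = 0.2316.
σ_v = γz + q = 19.5 × 4.2 + 40 = 121.9 kPa.
σ_h = K_a σ_v = 0.2316 × 121.9 = 28.23 kPa.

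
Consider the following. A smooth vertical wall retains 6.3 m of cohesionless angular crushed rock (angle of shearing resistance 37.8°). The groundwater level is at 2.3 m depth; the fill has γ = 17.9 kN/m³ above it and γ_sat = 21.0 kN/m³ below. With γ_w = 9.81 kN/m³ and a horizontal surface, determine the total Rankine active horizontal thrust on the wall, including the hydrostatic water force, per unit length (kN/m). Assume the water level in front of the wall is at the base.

K_a = tan²(45° − φ/2) = 0.2400.
γ' = 21.0 − 9.81 = 11.19 kN/m³. Depth below WT = 4.0 m.
σ'_h at WT = K_a γ d_w = 9.881 kPa; at base = 9.881 + K_a γ' × 4.0 = 20.62 kPa.
P₁ (0–2.3 m) = ½×9.881×2.3 = 11.36. P₂ (2.3–6.3 m) = ½(9.881+20.62)×4.0 = 61.01.
P_w = ½ γ_w h₂² = 0.5×9.81×4.0² = 78.48. Total = 11.36+61.01+78.48 = 150.9 kN/m.

151 kN/m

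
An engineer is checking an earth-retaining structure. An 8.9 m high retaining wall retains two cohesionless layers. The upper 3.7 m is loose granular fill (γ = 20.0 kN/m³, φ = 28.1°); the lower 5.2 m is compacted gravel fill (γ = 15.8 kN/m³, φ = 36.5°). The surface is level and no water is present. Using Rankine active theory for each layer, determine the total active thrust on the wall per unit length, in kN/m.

K_a1 = tan²(45°−28.1°/2) = 0.3596; K_a2 = tan²(45°−36.5°/2) = 0.2541.
Layer 1: σ at base = K_a1 γ₁ h₁ = 26.61 kPa; P₁ = ½×26.61×3.7 = 49.23.
Layer 2: σ_v at top = γ₁h₁ = 74.00; σ_h top = K_a2×74.00 = 18.80; σ_h base = K_a2×(74.00+15.8×5.2) = 39.67.
P₂ = ½(18.80+39.67)×5.2 = 152.0. Total P_a = 49.23+152.0 = 201.3 kN/m.

201 kN/m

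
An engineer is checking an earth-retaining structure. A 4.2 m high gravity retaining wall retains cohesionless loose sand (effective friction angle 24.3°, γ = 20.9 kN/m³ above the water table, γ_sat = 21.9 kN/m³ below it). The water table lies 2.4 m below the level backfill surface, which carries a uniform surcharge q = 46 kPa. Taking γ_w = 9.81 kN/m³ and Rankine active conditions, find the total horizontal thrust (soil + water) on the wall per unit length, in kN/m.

K_a = tan²(45° − φ/2) = 0.4169.
γ' = 21.9 − 9.81 = 12.09 kN/m³. h₂ = H − d_w = 1.8 m.
σ'_h: at surface K_a·q = 19.18; at WT K_a(q+γd_w) = 40.09; at base K_a(q+γd_w+γ'h₂) = 49.16 kPa.
P₁ = ½(19.18+40.09)×2.4 = 71.12; P₂ = ½(40.09+49.16)×1.8 = 80.33; P_w = ½γ_w h₂² = 15.89.
Total = 71.12+80.33+15.89 = 167.3 kN/m.

167 kN/m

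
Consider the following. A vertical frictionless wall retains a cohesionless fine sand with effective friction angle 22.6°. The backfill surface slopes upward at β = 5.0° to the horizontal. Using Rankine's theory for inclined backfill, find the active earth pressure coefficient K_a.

0.452

K_a = cos β · (cos β − √(cos²β − cos²φ)) / (cos β + √(cos²β − cos²φ)).
cos β = 0.9962, cos φ = 0.9232, √(cos²β − cos²φ) = 0.3743.
K_a = 0.9962 × (0.9962 − 0.3743)/(0.9962 + 0.3743) = 0.4521.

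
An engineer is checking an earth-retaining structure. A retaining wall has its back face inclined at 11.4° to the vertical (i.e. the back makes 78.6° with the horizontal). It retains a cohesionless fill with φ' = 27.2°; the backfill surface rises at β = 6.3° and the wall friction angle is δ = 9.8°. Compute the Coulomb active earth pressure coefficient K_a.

K_a = sin²(α+φ) / [sin²α · sin(α−δ) · (1 + √{sin(φ+δ)sin(φ−β) / (sin(α−δ)sin(α+β))})²].
With α = 78.6°, φ = 27.2°, δ = 9.8°, β = 6.3°: K_a = 0.4713.

0.471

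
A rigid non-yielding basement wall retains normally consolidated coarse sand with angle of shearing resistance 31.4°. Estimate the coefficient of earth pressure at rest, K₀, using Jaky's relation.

K₀ = 1 − sin φ' = 1 − sin 31.4° = 0.4790.

0.479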